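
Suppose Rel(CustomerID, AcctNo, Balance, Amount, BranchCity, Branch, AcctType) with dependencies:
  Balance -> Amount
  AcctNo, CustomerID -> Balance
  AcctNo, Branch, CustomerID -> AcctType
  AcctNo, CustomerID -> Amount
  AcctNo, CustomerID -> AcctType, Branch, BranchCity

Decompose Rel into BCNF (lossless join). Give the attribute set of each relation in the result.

Candidate key of the original relation: {AcctNo, CustomerID}.
In {AcctNo, AcctType, Amount, Balance, Branch, BranchCity, CustomerID}, {Balance} is not a superkey ({Balance}⁺ restricted to this set is {Amount, Balance}), so split on Balance -> Amount into {Amount, Balance} and {AcctNo, AcctType, Balance, Branch, BranchCity, CustomerID}.
{Amount, Balance} has no BCNF violation.
{AcctNo, AcctType, Balance, Branch, BranchCity, CustomerID} has no BCNF violation.

{AcctNo, AcctType, Balance, Branch, BranchCity, CustomerID}; {Amount, Balance}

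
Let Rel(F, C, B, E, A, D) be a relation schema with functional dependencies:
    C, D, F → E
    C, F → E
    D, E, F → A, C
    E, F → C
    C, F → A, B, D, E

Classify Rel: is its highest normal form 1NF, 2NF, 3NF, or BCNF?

BCNF

Candidate keys: {C, F}, {E, F}. Prime attributes: {C, E, F}.
Each dependency's left side is a superkey — BCNF holds.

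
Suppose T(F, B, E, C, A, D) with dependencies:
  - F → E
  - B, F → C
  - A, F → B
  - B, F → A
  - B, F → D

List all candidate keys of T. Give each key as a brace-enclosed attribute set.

{A, F}, {B, F}

No FD produces {F}, so it must be in every candidate key.
{A, F}⁺ = {A, B, C, D, E, F}, which is every attribute, so {A, F} is a candidate key.
{B, F}⁺ = {A, B, C, D, E, F}, which is every attribute, so {B, F} is a candidate key.
These are minimal and exhaustive — every other superkey contains one of them.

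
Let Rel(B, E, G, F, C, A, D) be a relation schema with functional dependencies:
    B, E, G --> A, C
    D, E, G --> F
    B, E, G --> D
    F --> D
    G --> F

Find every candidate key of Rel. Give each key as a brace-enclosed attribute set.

{B, E, G}

No FD produces {B, E, G}, so they must be in every candidate key.
{B, E, G} is a candidate key since {B, E, G}⁺ = {A, B, C, D, E, F, G} covers every attribute.
No smaller or unrelated set reaches every attribute, so there are no other keys.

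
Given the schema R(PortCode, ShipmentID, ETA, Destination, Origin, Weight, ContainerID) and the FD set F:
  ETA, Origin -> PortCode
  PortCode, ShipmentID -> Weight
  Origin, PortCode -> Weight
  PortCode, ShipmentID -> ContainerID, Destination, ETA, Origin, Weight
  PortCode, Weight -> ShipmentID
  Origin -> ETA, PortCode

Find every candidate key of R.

{Origin}⁺ = {ContainerID, Destination, ETA, Origin, PortCode, ShipmentID, Weight}, which is every attribute, so {Origin} is a candidate key.
{PortCode, ShipmentID}⁺ = {ContainerID, Destination, ETA, Origin, PortCode, ShipmentID, Weight}, which is every attribute, so {PortCode, ShipmentID} is a candidate key.
{PortCode, Weight}⁺ = {ContainerID, Destination, ETA, Origin, PortCode, ShipmentID, Weight}, which is every attribute, so {PortCode, Weight} is a candidate key.
No proper subset of any of these is a key, and no other minimal superkey exists.

{Origin}, {PortCode, ShipmentID}, {PortCode, Weight}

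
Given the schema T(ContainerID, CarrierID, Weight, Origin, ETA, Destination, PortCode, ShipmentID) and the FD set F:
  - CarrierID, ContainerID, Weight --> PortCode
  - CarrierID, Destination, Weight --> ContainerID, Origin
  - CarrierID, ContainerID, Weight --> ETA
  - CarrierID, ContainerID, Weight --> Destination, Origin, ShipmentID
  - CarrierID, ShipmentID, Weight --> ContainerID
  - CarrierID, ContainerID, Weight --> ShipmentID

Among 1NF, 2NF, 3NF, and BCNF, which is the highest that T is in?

BCNF

Candidate keys: {CarrierID, ContainerID, Weight}, {CarrierID, Destination, Weight}, {CarrierID, ShipmentID, Weight}. Prime attributes: {CarrierID, ContainerID, Destination, ShipmentID, Weight}.
The left-hand side of every FD is a superkey, so BCNF is satisfied.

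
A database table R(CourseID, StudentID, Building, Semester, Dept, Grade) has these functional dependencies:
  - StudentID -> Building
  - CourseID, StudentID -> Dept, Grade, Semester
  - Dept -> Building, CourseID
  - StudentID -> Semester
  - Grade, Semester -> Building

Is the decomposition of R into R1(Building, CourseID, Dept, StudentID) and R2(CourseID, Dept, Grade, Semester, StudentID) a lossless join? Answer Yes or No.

Yes

Common attributes: {CourseID, Dept, StudentID}; their closure is {Building, CourseID, Dept, Grade, Semester, StudentID}.
This includes all of R1, so the common attributes are a superkey of R1 — the join is lossless.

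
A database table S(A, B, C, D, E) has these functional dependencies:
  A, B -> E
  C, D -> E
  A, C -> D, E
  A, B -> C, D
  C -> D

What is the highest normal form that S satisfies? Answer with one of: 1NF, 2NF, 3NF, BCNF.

Candidate key: {A, B}. Prime attributes: {A, B}.
C, D -> E breaks BCNF: {C, D}⁺ = {C, D, E}, so {C, D} is not a superkey.
Because {E} is non-prime and the left side of C, D -> E is not a superkey, the relation is not in 3NF.
Checking every proper subset of each key, none determines a non-prime attribute — 2NF is satisfied.

2NF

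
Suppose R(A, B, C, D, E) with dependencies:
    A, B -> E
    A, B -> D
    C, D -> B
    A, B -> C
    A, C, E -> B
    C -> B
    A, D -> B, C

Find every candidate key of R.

{A, B}, {A, C}, {A, D}

Attributes never on any right-hand side: {A} — every candidate key must contain it.
{A, B}⁺ = {A, B, C, D, E}, which is every attribute, so {A, B} is a candidate key.
{A, C}⁺ = {A, B, C, D, E}, which is every attribute, so {A, C} is a candidate key.
{A, D}⁺ = {A, B, C, D, E}, which is every attribute, so {A, D} is a candidate key.
Any other superkey properly contains one of these, so there are no further candidate keys.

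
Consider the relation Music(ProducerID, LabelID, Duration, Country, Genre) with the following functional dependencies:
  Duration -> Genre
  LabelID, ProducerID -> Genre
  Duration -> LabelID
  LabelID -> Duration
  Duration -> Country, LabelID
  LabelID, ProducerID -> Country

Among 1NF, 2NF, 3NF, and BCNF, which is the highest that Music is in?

Candidate keys: {Duration, ProducerID}, {LabelID, ProducerID}. Prime attributes: {Duration, LabelID, ProducerID}.
Duration -> Genre breaks BCNF: {Duration}⁺ = {Country, Duration, Genre, LabelID}, so {Duration} is not a superkey.
Duration -> Genre determines the non-prime attribute {Genre} from a non-superkey — 3NF is violated.
The proper key subset {Duration} of {Duration, ProducerID} determines non-prime {Country, Genre}, so the relation is not even in 2NF.

1NF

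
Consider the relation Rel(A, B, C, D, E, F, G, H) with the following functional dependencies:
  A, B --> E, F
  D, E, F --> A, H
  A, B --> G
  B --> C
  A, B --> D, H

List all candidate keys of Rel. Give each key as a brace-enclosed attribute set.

{A, B}, {B, D, E, F}

Attributes never on any right-hand side: {B} — every candidate key must contain it.
{A, B}⁺ = {A, B, C, D, E, F, G, H}, which is every attribute, so {A, B} is a candidate key.
{B, D, E, F}⁺ = {A, B, C, D, E, F, G, H}, which is every attribute, so {B, D, E, F} is a candidate key.
No proper subset of any of these is a key, and no other minimal superkey exists.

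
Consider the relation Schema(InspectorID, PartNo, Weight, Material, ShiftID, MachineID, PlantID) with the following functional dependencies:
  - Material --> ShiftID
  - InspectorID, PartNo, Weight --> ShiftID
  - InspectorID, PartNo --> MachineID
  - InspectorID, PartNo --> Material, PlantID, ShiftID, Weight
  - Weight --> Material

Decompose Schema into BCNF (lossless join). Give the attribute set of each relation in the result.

Candidate key of the original relation: {InspectorID, PartNo}.
In {InspectorID, MachineID, Material, PartNo, PlantID, ShiftID, Weight}, {Material} is not a superkey ({Material}⁺ restricted to this set is {Material, ShiftID}), so split on Material --> ShiftID into {Material, ShiftID} and {InspectorID, MachineID, Material, PartNo, PlantID, Weight}.
{Material, ShiftID}: every determinant is a superkey — BCNF.
In {InspectorID, MachineID, Material, PartNo, PlantID, Weight}, {Weight} is not a superkey ({Weight}⁺ restricted to this set is {Material, Weight}), so split on Weight --> Material into {Material, Weight} and {InspectorID, MachineID, PartNo, PlantID, Weight}.
{Material, Weight}: every determinant is a superkey — BCNF.
{InspectorID, MachineID, PartNo, PlantID, Weight}: every determinant is a superkey — BCNF.

{InspectorID, MachineID, PartNo, PlantID, Weight}; {Material, ShiftID}; {Material, Weight}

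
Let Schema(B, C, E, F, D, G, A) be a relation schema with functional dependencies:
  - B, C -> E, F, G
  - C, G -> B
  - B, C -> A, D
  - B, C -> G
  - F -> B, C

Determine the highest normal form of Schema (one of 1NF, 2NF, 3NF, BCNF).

BCNF

Candidate keys: {B, C}, {C, G}, {F}. Prime attributes: {B, C, F, G}.
Every FD has a superkey on the left, so the relation is in BCNF.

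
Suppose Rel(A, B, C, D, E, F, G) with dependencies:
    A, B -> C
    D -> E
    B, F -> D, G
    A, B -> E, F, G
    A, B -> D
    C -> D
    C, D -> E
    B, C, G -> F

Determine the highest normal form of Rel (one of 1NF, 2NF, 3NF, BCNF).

2NF

Candidate key: {A, B}. Prime attributes: {A, B}.
D -> E: {D}⁺ = {D, E}, which is not all of the attributes, so the left side is not a superkey — BCNF is violated.
D -> E determines the non-prime attribute {E} from a non-superkey — 3NF is violated.
No proper subset of a key has a non-prime attribute in its closure, so there is no partial dependency; 2NF holds.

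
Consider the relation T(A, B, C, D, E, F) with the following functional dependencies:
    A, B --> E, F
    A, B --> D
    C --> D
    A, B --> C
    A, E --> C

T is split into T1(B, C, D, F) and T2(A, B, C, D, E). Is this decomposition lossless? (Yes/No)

No

The shared attributes are {B, C, D} and {B, C, D}⁺ = {B, C, D}.
The closure covers neither T1 nor T2 entirely; the join is not lossless.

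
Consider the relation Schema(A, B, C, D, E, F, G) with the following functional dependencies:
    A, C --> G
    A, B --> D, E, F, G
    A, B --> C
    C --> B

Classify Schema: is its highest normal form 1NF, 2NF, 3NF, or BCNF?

Candidate keys: {A, B}, {A, C}. Prime attributes: {A, B, C}.
For C --> B we have {C}⁺ = {B, C}; {C} is not a superkey, so BCNF fails.
But every attribute on its right side ({B}) is prime, and the same holds for every other non-superkey FD, so 3NF still holds.

3NF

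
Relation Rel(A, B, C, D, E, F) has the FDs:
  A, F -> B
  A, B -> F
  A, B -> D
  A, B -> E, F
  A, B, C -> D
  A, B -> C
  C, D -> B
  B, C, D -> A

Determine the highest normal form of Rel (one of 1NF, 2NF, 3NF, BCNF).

Candidate keys: {A, B}, {A, F}, {C, D}. Prime attributes: {A, B, C, D, F}.
The left-hand side of every FD is a superkey, so BCNF is satisfied.

BCNF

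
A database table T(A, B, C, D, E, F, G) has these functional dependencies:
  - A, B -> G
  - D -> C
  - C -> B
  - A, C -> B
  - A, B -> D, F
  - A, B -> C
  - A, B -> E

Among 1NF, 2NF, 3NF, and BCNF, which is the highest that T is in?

3NF

Candidate keys: {A, B}, {A, C}, {A, D}. Prime attributes: {A, B, C, D}.
D -> C: {D}⁺ = {B, C, D}, which is not all of the attributes, so the left side is not a superkey — BCNF is violated.
But every attribute on its right side ({C}) is prime, and the same holds for every other non-superkey FD, so 3NF still holds.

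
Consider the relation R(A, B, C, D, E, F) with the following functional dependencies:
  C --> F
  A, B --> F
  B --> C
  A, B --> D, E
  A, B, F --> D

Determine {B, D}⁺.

{B, C, D, F}

Start with {B, D}.
B --> C applies; add {C} → now {B, C, D}.
C --> F applies; add {F} → now {B, C, D, F}.
No further FD applies.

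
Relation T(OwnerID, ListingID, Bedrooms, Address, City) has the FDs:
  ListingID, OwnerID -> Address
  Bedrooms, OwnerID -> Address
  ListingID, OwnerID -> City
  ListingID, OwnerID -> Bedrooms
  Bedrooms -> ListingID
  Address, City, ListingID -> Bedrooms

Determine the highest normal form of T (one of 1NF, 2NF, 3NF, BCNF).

Candidate keys: {Bedrooms, OwnerID}, {ListingID, OwnerID}. Prime attributes: {Bedrooms, ListingID, OwnerID}.
Bedrooms -> ListingID breaks BCNF: {Bedrooms}⁺ = {Bedrooms, ListingID}, so {Bedrooms} is not a superkey.
Its right-hand attributes {ListingID} are all prime, as are those of every other non-superkey FD — the relation is in 3NF.

3NF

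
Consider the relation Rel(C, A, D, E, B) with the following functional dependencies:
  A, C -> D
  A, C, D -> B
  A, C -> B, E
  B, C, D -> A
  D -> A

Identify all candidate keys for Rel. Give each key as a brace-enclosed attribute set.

No FD produces {C}, so it must be in every candidate key.
{A, C}⁺ = {A, B, C, D, E}, which is every attribute, so {A, C} is a candidate key.
{C, D}⁺ = {A, B, C, D, E}, which is every attribute, so {C, D} is a candidate key.
No proper subset of any of these is a key, and no other minimal superkey exists.

{A, C}, {C, D}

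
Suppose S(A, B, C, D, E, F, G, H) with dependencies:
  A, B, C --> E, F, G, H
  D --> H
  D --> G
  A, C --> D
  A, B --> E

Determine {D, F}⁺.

Start with {D, F}.
D --> H applies; add {H} → now {D, F, H}.
D --> G applies; add {G} → now {D, F, G, H}.
No further FD applies.

{D, F, G, H}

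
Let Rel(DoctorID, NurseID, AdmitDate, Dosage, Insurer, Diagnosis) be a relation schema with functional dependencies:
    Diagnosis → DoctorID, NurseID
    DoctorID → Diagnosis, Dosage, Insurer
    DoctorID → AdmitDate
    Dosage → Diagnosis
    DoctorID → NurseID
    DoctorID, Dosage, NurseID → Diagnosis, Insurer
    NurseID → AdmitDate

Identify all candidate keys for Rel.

{Diagnosis}⁺ = {AdmitDate, Diagnosis, DoctorID, Dosage, Insurer, NurseID}, which is every attribute, so {Diagnosis} is a candidate key.
{DoctorID}⁺ = {AdmitDate, Diagnosis, DoctorID, Dosage, Insurer, NurseID}, which is every attribute, so {DoctorID} is a candidate key.
{Dosage}⁺ = {AdmitDate, Diagnosis, DoctorID, Dosage, Insurer, NurseID}, which is every attribute, so {Dosage} is a candidate key.
These are minimal and exhaustive — every other superkey contains one of them.

{Diagnosis}, {DoctorID}, {Dosage}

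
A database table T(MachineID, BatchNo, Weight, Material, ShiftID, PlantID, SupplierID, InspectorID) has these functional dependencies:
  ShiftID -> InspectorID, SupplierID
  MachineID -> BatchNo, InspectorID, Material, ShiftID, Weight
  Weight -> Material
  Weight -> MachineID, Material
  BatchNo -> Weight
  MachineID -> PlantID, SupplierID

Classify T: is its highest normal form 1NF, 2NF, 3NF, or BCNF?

Candidate keys: {BatchNo}, {MachineID}, {Weight}. Prime attributes: {BatchNo, MachineID, Weight}.
ShiftID -> InspectorID, SupplierID: {ShiftID}⁺ = {InspectorID, ShiftID, SupplierID}, which is not all of the attributes, so the left side is not a superkey — BCNF is violated.
ShiftID -> InspectorID, SupplierID determines the non-prime attributes {InspectorID, SupplierID} from a non-superkey — 3NF is violated.
All keys have size 1, which rules out partial dependencies — 2NF is satisfied.

2NF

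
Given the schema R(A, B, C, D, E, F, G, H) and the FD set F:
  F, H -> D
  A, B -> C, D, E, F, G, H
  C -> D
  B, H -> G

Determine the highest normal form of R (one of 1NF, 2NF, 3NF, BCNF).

Candidate key: {A, B}. Prime attributes: {A, B}.
F, H -> D breaks BCNF: {F, H}⁺ = {D, F, H}, so {F, H} is not a superkey.
F, H -> D has non-prime {D} on the right and a non-superkey on the left, so 3NF fails.
No non-prime attribute depends on a proper subset of any candidate key, so 2NF holds.

2NF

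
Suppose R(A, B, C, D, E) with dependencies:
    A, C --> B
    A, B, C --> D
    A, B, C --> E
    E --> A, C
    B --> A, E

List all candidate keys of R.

Closure of {B} is {A, B, C, D, E}, the whole schema; {B} is a candidate key.
Closure of {E} is {A, B, C, D, E}, the whole schema; {E} is a candidate key.
Closure of {A, C} is {A, B, C, D, E}, the whole schema; {A, C} is a candidate key.
These are minimal and exhaustive — every other superkey contains one of them.

{A, C}, {B}, {E}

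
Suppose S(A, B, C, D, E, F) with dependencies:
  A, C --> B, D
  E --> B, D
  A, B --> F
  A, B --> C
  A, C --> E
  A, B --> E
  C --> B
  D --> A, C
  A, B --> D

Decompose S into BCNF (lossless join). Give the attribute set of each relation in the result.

{A, C, D, E, F}; {B, C}

Candidate keys of the original relation: {A, B}, {A, C}, {D}, {E}.
{A, B, C, D, E, F}: {C} determines {B, C} here but is not a superkey — split on C --> B, giving {B, C} and {A, C, D, E, F}.
{B, C} is in BCNF.
{A, C, D, E, F} is in BCNF.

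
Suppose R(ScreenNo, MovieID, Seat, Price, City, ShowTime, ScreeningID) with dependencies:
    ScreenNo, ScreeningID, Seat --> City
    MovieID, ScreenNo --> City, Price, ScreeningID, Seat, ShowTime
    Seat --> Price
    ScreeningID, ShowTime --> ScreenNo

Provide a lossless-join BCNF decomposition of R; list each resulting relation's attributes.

{City, ScreenNo, ScreeningID, Seat}; {MovieID, ScreeningID, Seat, ShowTime}; {Price, Seat}; {ScreenNo, ScreeningID, ShowTime}

Candidate keys of the original relation: {MovieID, ScreenNo}, {MovieID, ScreeningID, ShowTime}.
Within {City, MovieID, Price, ScreenNo, ScreeningID, Seat, ShowTime}: {ScreenNo, ScreeningID, Seat}⁺ ∩ {City, MovieID, Price, ScreenNo, ScreeningID, Seat, ShowTime} = {City, Price, ScreenNo, ScreeningID, Seat}, not the whole set, so ScreenNo, ScreeningID, Seat --> City, Price violates BCNF; decompose into {City, Price, ScreenNo, ScreeningID, Seat} and {MovieID, ScreenNo, ScreeningID, Seat, ShowTime}.
Within {City, Price, ScreenNo, ScreeningID, Seat}: {Seat}⁺ ∩ {City, Price, ScreenNo, ScreeningID, Seat} = {Price, Seat}, not the whole set, so Seat --> Price violates BCNF; decompose into {Price, Seat} and {City, ScreenNo, ScreeningID, Seat}.
{Price, Seat} has no BCNF violation.
{City, ScreenNo, ScreeningID, Seat} has no BCNF violation.
Within {MovieID, ScreenNo, ScreeningID, Seat, ShowTime}: {ScreeningID, ShowTime}⁺ ∩ {MovieID, ScreenNo, ScreeningID, Seat, ShowTime} = {ScreenNo, ScreeningID, ShowTime}, not the whole set, so ScreeningID, ShowTime --> ScreenNo violates BCNF; decompose into {ScreenNo, ScreeningID, ShowTime} and {MovieID, ScreeningID, Seat, ShowTime}.
{ScreenNo, ScreeningID, ShowTime} has no BCNF violation.
{MovieID, ScreeningID, Seat, ShowTime} has no BCNF violation.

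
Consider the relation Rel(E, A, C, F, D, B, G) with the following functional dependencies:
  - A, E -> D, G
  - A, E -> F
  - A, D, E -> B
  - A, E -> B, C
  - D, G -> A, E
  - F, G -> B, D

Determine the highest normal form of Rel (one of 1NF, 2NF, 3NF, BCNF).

Candidate keys: {A, E}, {D, G}, {F, G}. Prime attributes: {A, D, E, F, G}.
The left-hand side of every FD is a superkey, so BCNF is satisfied.

BCNF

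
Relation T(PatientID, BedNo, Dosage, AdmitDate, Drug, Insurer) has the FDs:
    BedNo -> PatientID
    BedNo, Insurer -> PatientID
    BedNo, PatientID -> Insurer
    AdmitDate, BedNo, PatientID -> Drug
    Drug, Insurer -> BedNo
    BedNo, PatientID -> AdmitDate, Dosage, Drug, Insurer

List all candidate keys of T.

{BedNo}, {Drug, Insurer}

{BedNo}⁺ = {AdmitDate, BedNo, Dosage, Drug, Insurer, PatientID}, which is every attribute, so {BedNo} is a candidate key.
{Drug, Insurer}⁺ = {AdmitDate, BedNo, Dosage, Drug, Insurer, PatientID}, which is every attribute, so {Drug, Insurer} is a candidate key.
Any other superkey properly contains one of these, so there are no further candidate keys.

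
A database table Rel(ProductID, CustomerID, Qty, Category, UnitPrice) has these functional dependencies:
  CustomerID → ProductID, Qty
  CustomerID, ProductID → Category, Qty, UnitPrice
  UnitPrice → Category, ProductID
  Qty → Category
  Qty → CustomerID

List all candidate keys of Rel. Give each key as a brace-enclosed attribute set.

{CustomerID}, {Qty}

Closure of {CustomerID} is {Category, CustomerID, ProductID, Qty, UnitPrice}, the whole schema; {CustomerID} is a candidate key.
Closure of {Qty} is {Category, CustomerID, ProductID, Qty, UnitPrice}, the whole schema; {Qty} is a candidate key.
These are minimal and exhaustive — every other superkey contains one of them.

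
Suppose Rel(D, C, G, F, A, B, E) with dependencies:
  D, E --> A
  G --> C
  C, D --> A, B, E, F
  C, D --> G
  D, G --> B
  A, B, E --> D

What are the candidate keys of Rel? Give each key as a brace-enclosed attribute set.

{C, D} is a candidate key since {C, D}⁺ = {A, B, C, D, E, F, G} covers every attribute.
{D, G} is a candidate key since {D, G}⁺ = {A, B, C, D, E, F, G} covers every attribute.
{A, B, C, E} is a candidate key since {A, B, C, E}⁺ = {A, B, C, D, E, F, G} covers every attribute.
{A, B, E, G} is a candidate key since {A, B, E, G}⁺ = {A, B, C, D, E, F, G} covers every attribute.
These are minimal and exhaustive — every other superkey contains one of them.

{A, B, C, E}, {A, B, E, G}, {C, D}, {D, G}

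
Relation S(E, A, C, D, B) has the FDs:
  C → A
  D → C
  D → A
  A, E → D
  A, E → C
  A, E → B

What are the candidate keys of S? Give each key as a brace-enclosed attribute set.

{E} never appears on the right of any FD, so every key must include it.
{A, E} is a candidate key since {A, E}⁺ = {A, B, C, D, E} covers every attribute.
{C, E} is a candidate key since {C, E}⁺ = {A, B, C, D, E} covers every attribute.
{D, E} is a candidate key since {D, E}⁺ = {A, B, C, D, E} covers every attribute.
Any other superkey properly contains one of these, so there are no further candidate keys.

{A, E}, {C, E}, {D, E}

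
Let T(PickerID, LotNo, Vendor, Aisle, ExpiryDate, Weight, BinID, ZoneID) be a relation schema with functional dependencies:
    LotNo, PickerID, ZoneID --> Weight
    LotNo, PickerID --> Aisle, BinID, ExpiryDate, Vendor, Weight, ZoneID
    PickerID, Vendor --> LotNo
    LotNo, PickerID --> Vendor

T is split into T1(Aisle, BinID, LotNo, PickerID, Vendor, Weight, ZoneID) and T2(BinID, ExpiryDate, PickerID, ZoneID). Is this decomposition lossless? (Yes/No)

No

Common attributes: {BinID, PickerID, ZoneID}; their closure is {BinID, PickerID, ZoneID}.
The closure covers neither T1 nor T2 entirely; the join is not lossless.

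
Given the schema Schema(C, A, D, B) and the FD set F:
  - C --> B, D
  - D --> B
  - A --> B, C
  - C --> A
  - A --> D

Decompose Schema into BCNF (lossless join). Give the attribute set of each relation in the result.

{A, C, D}; {B, D}

Candidate keys of the original relation: {A}, {C}.
In {A, B, C, D}, {D} is not a superkey ({D}⁺ restricted to this set is {B, D}), so split on D --> B into {B, D} and {A, C, D}.
{B, D} has no BCNF violation.
{A, C, D} has no BCNF violation.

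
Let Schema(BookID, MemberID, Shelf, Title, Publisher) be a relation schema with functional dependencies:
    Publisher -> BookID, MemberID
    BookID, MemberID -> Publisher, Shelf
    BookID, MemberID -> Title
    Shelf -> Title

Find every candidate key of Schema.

Closure of {Publisher} is {BookID, MemberID, Publisher, Shelf, Title}, the whole schema; {Publisher} is a candidate key.
Closure of {BookID, MemberID} is {BookID, MemberID, Publisher, Shelf, Title}, the whole schema; {BookID, MemberID} is a candidate key.
No proper subset of any of these is a key, and no other minimal superkey exists.

{BookID, MemberID}, {Publisher}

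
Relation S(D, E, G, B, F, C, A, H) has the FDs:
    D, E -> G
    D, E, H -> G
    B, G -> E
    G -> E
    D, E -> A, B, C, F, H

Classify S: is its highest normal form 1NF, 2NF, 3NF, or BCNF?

Candidate keys: {D, E}, {D, G}. Prime attributes: {D, E, G}.
For B, G -> E we have {B, G}⁺ = {B, E, G}; {B, G} is not a superkey, so BCNF fails.
Its right-hand attributes {E} are all prime, as are those of every other non-superkey FD — the relation is in 3NF.

3NF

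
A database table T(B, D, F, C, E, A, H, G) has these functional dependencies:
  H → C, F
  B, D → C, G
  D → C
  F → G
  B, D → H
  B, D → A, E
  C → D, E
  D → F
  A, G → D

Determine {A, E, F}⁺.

{A, C, D, E, F, G}

Start with {A, E, F}.
F → G applies; add {G} → now {A, E, F, G}.
A, G → D applies; add {D} → now {A, D, E, F, G}.
D → C applies; add {C} → now {A, C, D, E, F, G}.
No further FD applies.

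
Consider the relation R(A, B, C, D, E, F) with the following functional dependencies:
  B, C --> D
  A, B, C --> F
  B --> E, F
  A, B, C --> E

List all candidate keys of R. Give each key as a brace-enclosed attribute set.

{A, B, C} never appear on the right of any FD, so every key must include all of them.
{A, B, C} is a candidate key since {A, B, C}⁺ = {A, B, C, D, E, F} covers every attribute.
Every other attribute set either contains this one or has a smaller closure.

{A, B, C}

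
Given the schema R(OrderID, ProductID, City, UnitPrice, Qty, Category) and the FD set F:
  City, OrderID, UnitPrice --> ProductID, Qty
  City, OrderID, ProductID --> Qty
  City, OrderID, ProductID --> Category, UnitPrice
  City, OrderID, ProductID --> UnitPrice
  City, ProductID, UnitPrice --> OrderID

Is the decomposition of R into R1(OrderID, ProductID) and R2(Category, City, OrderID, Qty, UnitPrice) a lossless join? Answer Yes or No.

The shared attributes are {OrderID} and {OrderID}⁺ = {OrderID}.
The closure covers neither R1 nor R2 entirely; the join is not lossless.

No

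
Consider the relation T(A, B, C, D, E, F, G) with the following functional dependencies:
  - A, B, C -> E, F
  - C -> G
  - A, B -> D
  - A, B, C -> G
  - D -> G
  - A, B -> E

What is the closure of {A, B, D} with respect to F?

Start with {A, B, D}.
D -> G applies; add {G} → now {A, B, D, G}.
A, B -> E applies; add {E} → now {A, B, D, E, G}.
No further FD applies.

{A, B, D, E, G}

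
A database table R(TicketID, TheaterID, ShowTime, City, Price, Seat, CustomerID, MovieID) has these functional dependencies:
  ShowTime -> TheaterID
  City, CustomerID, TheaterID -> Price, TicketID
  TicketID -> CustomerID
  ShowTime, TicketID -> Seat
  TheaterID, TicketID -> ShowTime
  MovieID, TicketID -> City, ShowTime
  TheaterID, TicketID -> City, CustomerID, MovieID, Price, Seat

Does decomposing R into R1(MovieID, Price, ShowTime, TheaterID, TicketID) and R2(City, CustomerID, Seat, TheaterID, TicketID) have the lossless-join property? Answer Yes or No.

Yes

R1 ∩ R2 = {TheaterID, TicketID}; its closure under F is {City, CustomerID, MovieID, Price, Seat, ShowTime, TheaterID, TicketID}.
R1 is contained in that closure, so R1 ∩ R2 -> R1 holds and the join is lossless.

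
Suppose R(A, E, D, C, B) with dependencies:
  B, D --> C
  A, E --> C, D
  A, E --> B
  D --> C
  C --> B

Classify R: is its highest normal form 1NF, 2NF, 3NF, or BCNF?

2NF

Candidate key: {A, E}. Prime attributes: {A, E}.
B, D --> C breaks BCNF: {B, D}⁺ = {B, C, D}, so {B, D} is not a superkey.
B, D --> C has non-prime {C} on the right and a non-superkey on the left, so 3NF fails.
Checking every proper subset of each key, none determines a non-prime attribute — 2NF is satisfied.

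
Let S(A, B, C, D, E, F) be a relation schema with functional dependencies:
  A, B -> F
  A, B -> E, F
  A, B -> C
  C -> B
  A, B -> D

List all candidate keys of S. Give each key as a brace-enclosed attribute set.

{A} never appears on the right of any FD, so every key must include it.
{A, B}⁺ = {A, B, C, D, E, F} — all of the relation — so {A, B} is a candidate key.
{A, C}⁺ = {A, B, C, D, E, F} — all of the relation — so {A, C} is a candidate key.
Any other superkey properly contains one of these, so there are no further candidate keys.

{A, B}, {A, C}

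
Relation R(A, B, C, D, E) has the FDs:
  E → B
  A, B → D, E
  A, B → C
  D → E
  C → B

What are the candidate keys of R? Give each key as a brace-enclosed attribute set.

{A, B}, {A, C}, {A, D}, {A, E}

No FD produces {A}, so it must be in every candidate key.
{A, B}⁺ = {A, B, C, D, E}, which is every attribute, so {A, B} is a candidate key.
{A, C}⁺ = {A, B, C, D, E}, which is every attribute, so {A, C} is a candidate key.
{A, D}⁺ = {A, B, C, D, E}, which is every attribute, so {A, D} is a candidate key.
{A, E}⁺ = {A, B, C, D, E}, which is every attribute, so {A, E} is a candidate key.
These are minimal and exhaustive — every other superkey contains one of them.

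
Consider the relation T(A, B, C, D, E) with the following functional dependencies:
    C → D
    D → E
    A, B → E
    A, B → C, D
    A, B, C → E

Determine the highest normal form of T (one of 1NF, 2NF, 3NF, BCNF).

Candidate key: {A, B}. Prime attributes: {A, B}.
For C → D we have {C}⁺ = {C, D, E}; {C} is not a superkey, so BCNF fails.
C → D determines the non-prime attribute {D} from a non-superkey — 3NF is violated.
Checking every proper subset of each key, none determines a non-prime attribute — 2NF is satisfied.

2NF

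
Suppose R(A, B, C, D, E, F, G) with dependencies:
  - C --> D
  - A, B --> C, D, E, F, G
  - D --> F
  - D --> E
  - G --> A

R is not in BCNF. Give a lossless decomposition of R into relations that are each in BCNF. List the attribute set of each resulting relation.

Candidate keys of the original relation: {A, B}, {B, G}.
Within {A, B, C, D, E, F, G}: {C}⁺ ∩ {A, B, C, D, E, F, G} = {C, D, E, F}, not the whole set, so C --> D, E, F violates BCNF; decompose into {C, D, E, F} and {A, B, C, G}.
Within {C, D, E, F}: {D}⁺ ∩ {C, D, E, F} = {D, E, F}, not the whole set, so D --> E, F violates BCNF; decompose into {D, E, F} and {C, D}.
{D, E, F} is in BCNF.
{C, D} is in BCNF.
Within {A, B, C, G}: {G}⁺ ∩ {A, B, C, G} = {A, G}, not the whole set, so G --> A violates BCNF; decompose into {A, G} and {B, C, G}.
{A, G} is in BCNF.
{B, C, G} is in BCNF.

{A, G}; {B, C, G}; {C, D}; {D, E, F}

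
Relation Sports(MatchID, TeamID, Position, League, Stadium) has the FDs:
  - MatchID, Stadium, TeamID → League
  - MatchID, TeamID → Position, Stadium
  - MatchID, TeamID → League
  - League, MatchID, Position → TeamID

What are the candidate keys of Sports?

No FD produces {MatchID}, so it must be in every candidate key.
Closure of {MatchID, TeamID} is {League, MatchID, Position, Stadium, TeamID}, the whole schema; {MatchID, TeamID} is a candidate key.
Closure of {League, MatchID, Position} is {League, MatchID, Position, Stadium, TeamID}, the whole schema; {League, MatchID, Position} is a candidate key.
These are minimal and exhaustive — every other superkey contains one of them.

{League, MatchID, Position}, {MatchID, TeamID}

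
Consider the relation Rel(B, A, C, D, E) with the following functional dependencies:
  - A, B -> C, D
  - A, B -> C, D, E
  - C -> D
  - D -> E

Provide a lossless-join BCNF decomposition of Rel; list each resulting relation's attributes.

{A, B, C}; {C, D}; {D, E}

Candidate key of the original relation: {A, B}.
In {A, B, C, D, E}, {C} is not a superkey ({C}⁺ restricted to this set is {C, D, E}), so split on C -> D, E into {C, D, E} and {A, B, C}.
In {C, D, E}, {D} is not a superkey ({D}⁺ restricted to this set is {D, E}), so split on D -> E into {D, E} and {C, D}.
{D, E} has no BCNF violation.
{C, D} has no BCNF violation.
{A, B, C} has no BCNF violation.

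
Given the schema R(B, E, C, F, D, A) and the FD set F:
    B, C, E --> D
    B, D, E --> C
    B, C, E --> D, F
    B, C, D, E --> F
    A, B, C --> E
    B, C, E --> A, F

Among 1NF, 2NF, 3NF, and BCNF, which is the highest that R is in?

Candidate keys: {A, B, C}, {B, C, E}, {B, D, E}. Prime attributes: {A, B, C, D, E}.
The left-hand side of every FD is a superkey, so BCNF is satisfied.

BCNF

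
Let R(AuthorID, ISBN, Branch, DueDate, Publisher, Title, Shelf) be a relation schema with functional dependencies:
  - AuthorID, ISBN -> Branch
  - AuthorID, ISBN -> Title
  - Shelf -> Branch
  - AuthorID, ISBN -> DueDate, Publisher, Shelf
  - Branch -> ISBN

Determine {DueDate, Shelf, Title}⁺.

{Branch, DueDate, ISBN, Shelf, Title}

Start with {DueDate, Shelf, Title}.
Shelf -> Branch applies; add {Branch} → now {Branch, DueDate, Shelf, Title}.
Branch -> ISBN applies; add {ISBN} → now {Branch, DueDate, ISBN, Shelf, Title}.
No further FD applies.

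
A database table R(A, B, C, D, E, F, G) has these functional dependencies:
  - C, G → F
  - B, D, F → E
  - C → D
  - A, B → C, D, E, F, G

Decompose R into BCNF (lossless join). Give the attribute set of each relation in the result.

Candidate key of the original relation: {A, B}.
Within {A, B, C, D, E, F, G}: {C, G}⁺ ∩ {A, B, C, D, E, F, G} = {C, D, F, G}, not the whole set, so C, G → D, F violates BCNF; decompose into {C, D, F, G} and {A, B, C, E, G}.
Within {C, D, F, G}: {C}⁺ ∩ {C, D, F, G} = {C, D}, not the whole set, so C → D violates BCNF; decompose into {C, D} and {C, F, G}.
{C, D} has no BCNF violation.
{C, F, G} has no BCNF violation.
Within {A, B, C, E, G}: {B, C, G}⁺ ∩ {A, B, C, E, G} = {B, C, E, G}, not the whole set, so B, C, G → E violates BCNF; decompose into {B, C, E, G} and {A, B, C, G}.
{B, C, E, G} has no BCNF violation.
{A, B, C, G} has no BCNF violation.

{A, B, C, G}; {B, C, E, G}; {C, D}; {C, F, G}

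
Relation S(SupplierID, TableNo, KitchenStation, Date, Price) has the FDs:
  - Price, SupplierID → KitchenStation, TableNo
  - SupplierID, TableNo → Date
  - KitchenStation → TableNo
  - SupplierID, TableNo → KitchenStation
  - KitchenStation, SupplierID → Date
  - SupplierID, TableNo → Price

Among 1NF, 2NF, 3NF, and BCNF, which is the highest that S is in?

Candidate keys: {KitchenStation, SupplierID}, {Price, SupplierID}, {SupplierID, TableNo}. Prime attributes: {KitchenStation, Price, SupplierID, TableNo}.
KitchenStation → TableNo breaks BCNF: {KitchenStation}⁺ = {KitchenStation, TableNo}, so {KitchenStation} is not a superkey.
Since {TableNo} ⊆ prime attributes and every other non-superkey FD also has a prime right side, the schema is in 3NF.

3NF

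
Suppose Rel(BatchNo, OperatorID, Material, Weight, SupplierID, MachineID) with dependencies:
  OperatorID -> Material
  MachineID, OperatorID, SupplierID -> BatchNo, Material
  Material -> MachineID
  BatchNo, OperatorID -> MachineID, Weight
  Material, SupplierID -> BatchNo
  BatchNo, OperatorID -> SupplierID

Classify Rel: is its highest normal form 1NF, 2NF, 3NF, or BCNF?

1NF

Candidate keys: {BatchNo, OperatorID}, {OperatorID, SupplierID}. Prime attributes: {BatchNo, OperatorID, SupplierID}.
OperatorID -> Material: {OperatorID}⁺ = {MachineID, Material, OperatorID}, which is not all of the attributes, so the left side is not a superkey — BCNF is violated.
Because {Material} is non-prime and the left side of OperatorID -> Material is not a superkey, the relation is not in 3NF.
{OperatorID} is a proper subset of the key {BatchNo, OperatorID}, and {OperatorID}⁺ contains the non-prime attributes {MachineID, Material} — a partial dependency, so 2NF is violated.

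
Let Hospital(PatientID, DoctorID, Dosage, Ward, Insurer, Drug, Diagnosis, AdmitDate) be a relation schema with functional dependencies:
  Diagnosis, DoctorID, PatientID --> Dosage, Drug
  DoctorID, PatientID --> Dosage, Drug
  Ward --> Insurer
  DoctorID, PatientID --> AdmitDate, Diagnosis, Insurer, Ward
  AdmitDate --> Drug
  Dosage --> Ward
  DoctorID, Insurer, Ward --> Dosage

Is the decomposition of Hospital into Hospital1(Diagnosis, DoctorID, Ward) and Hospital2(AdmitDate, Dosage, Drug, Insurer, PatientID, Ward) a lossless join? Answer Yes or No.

The shared attributes are {Ward} and {Ward}⁺ = {Insurer, Ward}.
The closure covers neither Hospital1 nor Hospital2 entirely; the join is not lossless.

No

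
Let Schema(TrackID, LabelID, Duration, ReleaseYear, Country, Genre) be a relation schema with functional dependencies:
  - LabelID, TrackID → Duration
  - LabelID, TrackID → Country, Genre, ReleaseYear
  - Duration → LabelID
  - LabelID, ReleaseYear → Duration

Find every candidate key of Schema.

{Duration, TrackID}, {LabelID, TrackID}

{TrackID} never appears on the right of any FD, so every key must include it.
{Duration, TrackID}⁺ = {Country, Duration, Genre, LabelID, ReleaseYear, TrackID}, which is every attribute, so {Duration, TrackID} is a candidate key.
{LabelID, TrackID}⁺ = {Country, Duration, Genre, LabelID, ReleaseYear, TrackID}, which is every attribute, so {LabelID, TrackID} is a candidate key.
Any other superkey properly contains one of these, so there are no further candidate keys.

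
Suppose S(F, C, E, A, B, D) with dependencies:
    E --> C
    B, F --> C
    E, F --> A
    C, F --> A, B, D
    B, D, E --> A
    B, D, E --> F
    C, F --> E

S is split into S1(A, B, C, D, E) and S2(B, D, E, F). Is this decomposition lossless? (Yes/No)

Yes

Common attributes: {B, D, E}; their closure is {A, B, C, D, E, F}.
S1 is contained in that closure, so S1 ∩ S2 --> S1 holds and the join is lossless.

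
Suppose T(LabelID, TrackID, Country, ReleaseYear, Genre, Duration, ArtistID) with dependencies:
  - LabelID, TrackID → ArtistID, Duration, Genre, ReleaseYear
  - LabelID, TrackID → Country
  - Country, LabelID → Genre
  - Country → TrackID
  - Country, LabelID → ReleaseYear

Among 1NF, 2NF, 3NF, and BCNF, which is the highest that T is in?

3NF

Candidate keys: {Country, LabelID}, {LabelID, TrackID}. Prime attributes: {Country, LabelID, TrackID}.
Country → TrackID: {Country}⁺ = {Country, TrackID}, which is not all of the attributes, so the left side is not a superkey — BCNF is violated.
Since {TrackID} ⊆ prime attributes and every other non-superkey FD also has a prime right side, the schema is in 3NF.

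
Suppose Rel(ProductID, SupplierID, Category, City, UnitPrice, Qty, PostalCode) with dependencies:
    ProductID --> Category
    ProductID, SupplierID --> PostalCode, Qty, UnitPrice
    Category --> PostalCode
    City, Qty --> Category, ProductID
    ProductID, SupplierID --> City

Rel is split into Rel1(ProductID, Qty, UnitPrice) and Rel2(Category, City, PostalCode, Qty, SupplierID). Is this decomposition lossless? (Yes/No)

The shared attributes are {Qty} and {Qty}⁺ = {Qty}.
Neither Rel1 nor Rel2 is contained in that closure, so the decomposition is lossy.

No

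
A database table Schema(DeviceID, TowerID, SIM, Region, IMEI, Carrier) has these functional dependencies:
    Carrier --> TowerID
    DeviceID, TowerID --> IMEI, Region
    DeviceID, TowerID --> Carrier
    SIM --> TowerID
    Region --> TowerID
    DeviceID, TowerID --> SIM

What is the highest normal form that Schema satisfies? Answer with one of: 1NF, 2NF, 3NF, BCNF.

3NF

Candidate keys: {Carrier, DeviceID}, {DeviceID, Region}, {DeviceID, SIM}, {DeviceID, TowerID}. Prime attributes: {Carrier, DeviceID, Region, SIM, TowerID}.
Carrier --> TowerID breaks BCNF: {Carrier}⁺ = {Carrier, TowerID}, so {Carrier} is not a superkey.
Since {TowerID} ⊆ prime attributes and every other non-superkey FD also has a prime right side, the schema is in 3NF.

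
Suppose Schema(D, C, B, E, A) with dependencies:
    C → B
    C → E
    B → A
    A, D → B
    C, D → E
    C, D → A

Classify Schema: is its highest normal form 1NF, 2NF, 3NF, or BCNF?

Candidate key: {C, D}. Prime attributes: {C, D}.
C → B: {C}⁺ = {A, B, C, E}, which is not all of the attributes, so the left side is not a superkey — BCNF is violated.
C → B has non-prime {B} on the right and a non-superkey on the left, so 3NF fails.
The proper key subset {C} of {C, D} determines non-prime {A, B, E}, so the relation is not even in 2NF.

1NF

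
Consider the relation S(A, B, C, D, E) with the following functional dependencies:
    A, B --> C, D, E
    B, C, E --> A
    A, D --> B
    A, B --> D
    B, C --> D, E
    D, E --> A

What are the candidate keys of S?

{A, B} is a candidate key since {A, B}⁺ = {A, B, C, D, E} covers every attribute.
{A, D} is a candidate key since {A, D}⁺ = {A, B, C, D, E} covers every attribute.
{B, C} is a candidate key since {B, C}⁺ = {A, B, C, D, E} covers every attribute.
{D, E} is a candidate key since {D, E}⁺ = {A, B, C, D, E} covers every attribute.
These are minimal and exhaustive — every other superkey contains one of them.

{A, B}, {A, D}, {B, C}, {D, E}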